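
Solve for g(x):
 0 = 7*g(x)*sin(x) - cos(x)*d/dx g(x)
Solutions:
 g(x) = C1/cos(x)^7


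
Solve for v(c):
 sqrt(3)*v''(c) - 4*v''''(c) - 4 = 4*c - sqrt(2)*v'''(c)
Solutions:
 v(c) = C1 + C2*c + C3*exp(sqrt(2)*c*(1 - sqrt(1 + 8*sqrt(3)))/8) + C4*exp(sqrt(2)*c*(1 + sqrt(1 + 8*sqrt(3)))/8) + 2*sqrt(3)*c^3/9 + 2*c^2*(-sqrt(2) + sqrt(3))/3


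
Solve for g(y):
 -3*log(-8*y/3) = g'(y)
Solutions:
 g(y) = C1 - 3*y*log(-y) + 3*y*(-3*log(2) + 1 + log(3))


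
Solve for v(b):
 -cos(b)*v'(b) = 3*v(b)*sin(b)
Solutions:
 v(b) = C1*cos(b)^3


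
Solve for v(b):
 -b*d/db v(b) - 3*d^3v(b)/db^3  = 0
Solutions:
 v(b) = C1 + Integral(C2*airyai(-3^(2/3)*b/3) + C3*airybi(-3^(2/3)*b/3), b)


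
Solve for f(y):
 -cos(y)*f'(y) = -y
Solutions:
 f(y) = C1 + Integral(y/cos(y), y)


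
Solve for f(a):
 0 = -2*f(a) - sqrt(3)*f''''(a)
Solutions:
 f(a) = (C1*sin(2^(3/4)*3^(7/8)*a/6) + C2*cos(2^(3/4)*3^(7/8)*a/6))*exp(-2^(3/4)*3^(7/8)*a/6) + (C3*sin(2^(3/4)*3^(7/8)*a/6) + C4*cos(2^(3/4)*3^(7/8)*a/6))*exp(2^(3/4)*3^(7/8)*a/6)


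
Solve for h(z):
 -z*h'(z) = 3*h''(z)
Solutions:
 h(z) = C1 + C2*erf(sqrt(6)*z/6)


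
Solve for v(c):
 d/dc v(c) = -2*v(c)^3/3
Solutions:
 v(c) = -sqrt(6)*sqrt(-1/(C1 - 2*c))/2
 v(c) = sqrt(6)*sqrt(-1/(C1 - 2*c))/2


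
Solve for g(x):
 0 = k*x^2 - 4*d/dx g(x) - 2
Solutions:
 g(x) = C1 + k*x^3/12 - x/2


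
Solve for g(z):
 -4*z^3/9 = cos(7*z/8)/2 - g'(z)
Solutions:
 g(z) = C1 + z^4/9 + 4*sin(7*z/8)/7


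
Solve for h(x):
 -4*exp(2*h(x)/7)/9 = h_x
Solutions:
 h(x) = 7*log(-sqrt(-1/(C1 - 4*x))) - 7*log(2) + 7*log(3) + 7*log(14)/2
 h(x) = 7*log(-1/(C1 - 4*x))/2 - 7*log(2) + 7*log(3) + 7*log(14)/2


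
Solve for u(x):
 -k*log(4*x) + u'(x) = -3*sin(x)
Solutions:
 u(x) = C1 + k*x*(log(x) - 1) + 2*k*x*log(2) + 3*cos(x)


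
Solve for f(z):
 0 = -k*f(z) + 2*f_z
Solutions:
 f(z) = C1*exp(k*z/2)


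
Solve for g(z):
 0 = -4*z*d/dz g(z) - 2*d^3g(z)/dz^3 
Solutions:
 g(z) = C1 + Integral(C2*airyai(-2^(1/3)*z) + C3*airybi(-2^(1/3)*z), z)


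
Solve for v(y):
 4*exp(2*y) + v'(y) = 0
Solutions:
 v(y) = C1 - 2*exp(2*y)


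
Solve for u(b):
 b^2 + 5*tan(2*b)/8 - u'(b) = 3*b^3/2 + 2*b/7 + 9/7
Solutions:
 u(b) = C1 - 3*b^4/8 + b^3/3 - b^2/7 - 9*b/7 - 5*log(cos(2*b))/16


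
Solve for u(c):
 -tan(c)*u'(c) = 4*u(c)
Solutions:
 u(c) = C1/sin(c)^4


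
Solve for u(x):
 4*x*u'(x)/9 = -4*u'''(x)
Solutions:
 u(x) = C1 + Integral(C2*airyai(-3^(1/3)*x/3) + C3*airybi(-3^(1/3)*x/3), x)


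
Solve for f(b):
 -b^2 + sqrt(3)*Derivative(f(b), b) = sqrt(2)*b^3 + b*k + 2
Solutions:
 f(b) = C1 + sqrt(6)*b^4/12 + sqrt(3)*b^3/9 + sqrt(3)*b^2*k/6 + 2*sqrt(3)*b/3


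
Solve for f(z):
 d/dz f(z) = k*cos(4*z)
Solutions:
 f(z) = C1 + k*sin(4*z)/4


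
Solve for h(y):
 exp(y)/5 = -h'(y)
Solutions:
 h(y) = C1 - exp(y)/5


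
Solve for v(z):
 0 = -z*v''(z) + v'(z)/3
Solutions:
 v(z) = C1 + C2*z^(4/3)


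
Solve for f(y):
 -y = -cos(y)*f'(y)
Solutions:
 f(y) = C1 + Integral(y/cos(y), y)


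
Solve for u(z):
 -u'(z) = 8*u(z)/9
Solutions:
 u(z) = C1*exp(-8*z/9)


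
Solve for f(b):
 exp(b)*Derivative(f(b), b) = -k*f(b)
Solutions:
 f(b) = C1*exp(k*exp(-b))


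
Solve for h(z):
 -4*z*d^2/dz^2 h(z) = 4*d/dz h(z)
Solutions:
 h(z) = C1 + C2*log(z)


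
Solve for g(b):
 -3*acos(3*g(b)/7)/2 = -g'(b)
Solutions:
 Integral(1/acos(3*_y/7), (_y, g(b))) = C1 + 3*b/2


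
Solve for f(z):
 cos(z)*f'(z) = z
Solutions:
 f(z) = C1 + Integral(z/cos(z), z)


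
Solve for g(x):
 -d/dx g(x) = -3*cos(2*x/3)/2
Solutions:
 g(x) = C1 + 9*sin(2*x/3)/4


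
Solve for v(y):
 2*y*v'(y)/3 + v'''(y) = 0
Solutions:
 v(y) = C1 + Integral(C2*airyai(-2^(1/3)*3^(2/3)*y/3) + C3*airybi(-2^(1/3)*3^(2/3)*y/3), y)


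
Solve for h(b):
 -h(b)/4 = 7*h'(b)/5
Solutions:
 h(b) = C1*exp(-5*b/28)


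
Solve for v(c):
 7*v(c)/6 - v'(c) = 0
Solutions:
 v(c) = C1*exp(7*c/6)


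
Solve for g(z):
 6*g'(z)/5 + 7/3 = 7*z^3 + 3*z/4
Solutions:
 g(z) = C1 + 35*z^4/24 + 5*z^2/16 - 35*z/18


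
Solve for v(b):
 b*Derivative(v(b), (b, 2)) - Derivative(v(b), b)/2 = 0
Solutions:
 v(b) = C1 + C2*b^(3/2)


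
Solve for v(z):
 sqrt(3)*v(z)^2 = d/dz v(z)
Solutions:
 v(z) = -1/(C1 + sqrt(3)*z)


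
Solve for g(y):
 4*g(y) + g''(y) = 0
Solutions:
 g(y) = C1*sin(2*y) + C2*cos(2*y)


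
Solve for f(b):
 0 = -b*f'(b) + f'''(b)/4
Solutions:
 f(b) = C1 + Integral(C2*airyai(2^(2/3)*b) + C3*airybi(2^(2/3)*b), b)


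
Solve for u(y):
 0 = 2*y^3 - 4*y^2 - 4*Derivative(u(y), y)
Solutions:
 u(y) = C1 + y^4/8 - y^3/3


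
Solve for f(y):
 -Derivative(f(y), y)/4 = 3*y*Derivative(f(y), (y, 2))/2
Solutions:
 f(y) = C1 + C2*y^(5/6)


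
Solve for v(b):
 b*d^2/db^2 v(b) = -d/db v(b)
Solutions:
 v(b) = C1 + C2*log(b)


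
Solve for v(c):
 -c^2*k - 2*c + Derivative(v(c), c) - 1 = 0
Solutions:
 v(c) = C1 + c^3*k/3 + c^2 + c


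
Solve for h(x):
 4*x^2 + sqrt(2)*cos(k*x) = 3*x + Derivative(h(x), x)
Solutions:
 h(x) = C1 + 4*x^3/3 - 3*x^2/2 + sqrt(2)*sin(k*x)/k


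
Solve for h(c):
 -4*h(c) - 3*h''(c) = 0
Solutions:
 h(c) = C1*sin(2*sqrt(3)*c/3) + C2*cos(2*sqrt(3)*c/3)


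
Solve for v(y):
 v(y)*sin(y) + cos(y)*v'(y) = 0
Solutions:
 v(y) = C1*cos(y)


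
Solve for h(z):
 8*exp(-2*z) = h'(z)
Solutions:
 h(z) = C1 - 4*exp(-2*z)


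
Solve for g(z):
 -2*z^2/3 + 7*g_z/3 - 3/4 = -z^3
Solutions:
 g(z) = C1 - 3*z^4/28 + 2*z^3/21 + 9*z/28


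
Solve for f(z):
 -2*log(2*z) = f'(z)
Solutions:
 f(z) = C1 - 2*z*log(z) - z*log(4) + 2*z


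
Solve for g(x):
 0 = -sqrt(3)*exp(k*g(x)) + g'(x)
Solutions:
 g(x) = Piecewise((log(-1/(C1*k + sqrt(3)*k*x))/k, Ne(k, 0)), (nan, True))
 g(x) = Piecewise((C1 + sqrt(3)*x, Eq(k, 0)), (nan, True))


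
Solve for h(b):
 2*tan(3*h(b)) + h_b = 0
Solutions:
 h(b) = -asin(C1*exp(-6*b))/3 + pi/3
 h(b) = asin(C1*exp(-6*b))/3


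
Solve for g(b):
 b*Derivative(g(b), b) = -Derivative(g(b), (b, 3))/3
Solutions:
 g(b) = C1 + Integral(C2*airyai(-3^(1/3)*b) + C3*airybi(-3^(1/3)*b), b)


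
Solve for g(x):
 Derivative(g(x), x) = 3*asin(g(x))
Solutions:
 Integral(1/asin(_y), (_y, g(x))) = C1 + 3*x


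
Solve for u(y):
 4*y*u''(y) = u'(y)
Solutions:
 u(y) = C1 + C2*y^(5/4)


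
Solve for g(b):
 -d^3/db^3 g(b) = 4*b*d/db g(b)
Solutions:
 g(b) = C1 + Integral(C2*airyai(-2^(2/3)*b) + C3*airybi(-2^(2/3)*b), b)


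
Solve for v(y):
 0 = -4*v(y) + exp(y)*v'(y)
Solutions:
 v(y) = C1*exp(-4*exp(-y))


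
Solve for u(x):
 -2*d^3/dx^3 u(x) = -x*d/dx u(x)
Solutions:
 u(x) = C1 + Integral(C2*airyai(2^(2/3)*x/2) + C3*airybi(2^(2/3)*x/2), x)


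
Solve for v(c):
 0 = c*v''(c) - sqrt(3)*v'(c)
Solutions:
 v(c) = C1 + C2*c^(1 + sqrt(3))


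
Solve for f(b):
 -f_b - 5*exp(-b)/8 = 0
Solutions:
 f(b) = C1 + 5*exp(-b)/8


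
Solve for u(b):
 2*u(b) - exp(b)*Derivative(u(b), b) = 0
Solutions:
 u(b) = C1*exp(-2*exp(-b))


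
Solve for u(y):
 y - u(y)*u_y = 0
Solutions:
 u(y) = -sqrt(C1 + y^2)
 u(y) = sqrt(C1 + y^2)


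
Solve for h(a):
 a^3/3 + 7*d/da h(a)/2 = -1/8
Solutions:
 h(a) = C1 - a^4/42 - a/28


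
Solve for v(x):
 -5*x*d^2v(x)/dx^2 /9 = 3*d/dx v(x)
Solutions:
 v(x) = C1 + C2/x^(22/5)


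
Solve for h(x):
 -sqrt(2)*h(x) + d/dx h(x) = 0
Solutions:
 h(x) = C1*exp(sqrt(2)*x)


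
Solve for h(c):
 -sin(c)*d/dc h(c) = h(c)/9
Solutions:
 h(c) = C1*(cos(c) + 1)^(1/18)/(cos(c) - 1)^(1/18)


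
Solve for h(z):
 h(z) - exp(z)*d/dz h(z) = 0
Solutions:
 h(z) = C1*exp(-exp(-z))


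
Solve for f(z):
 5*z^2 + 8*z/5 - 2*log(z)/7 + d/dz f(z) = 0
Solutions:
 f(z) = C1 - 5*z^3/3 - 4*z^2/5 + 2*z*log(z)/7 - 2*z/7


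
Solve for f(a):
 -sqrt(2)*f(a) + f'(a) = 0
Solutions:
 f(a) = C1*exp(sqrt(2)*a)


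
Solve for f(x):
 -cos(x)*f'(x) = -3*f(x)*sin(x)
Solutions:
 f(x) = C1/cos(x)^3


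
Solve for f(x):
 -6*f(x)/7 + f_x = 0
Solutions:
 f(x) = C1*exp(6*x/7)


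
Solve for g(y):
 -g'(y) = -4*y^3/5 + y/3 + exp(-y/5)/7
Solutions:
 g(y) = C1 + y^4/5 - y^2/6 + 5*exp(-y/5)/7


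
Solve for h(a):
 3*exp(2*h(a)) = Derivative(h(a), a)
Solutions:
 h(a) = log(-sqrt(-1/(C1 + 3*a))) - log(2)/2
 h(a) = log(-1/(C1 + 3*a))/2 - log(2)/2


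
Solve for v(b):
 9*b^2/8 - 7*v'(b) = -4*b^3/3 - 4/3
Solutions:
 v(b) = C1 + b^4/21 + 3*b^3/56 + 4*b/21


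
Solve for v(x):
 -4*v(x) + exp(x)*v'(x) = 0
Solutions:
 v(x) = C1*exp(-4*exp(-x))


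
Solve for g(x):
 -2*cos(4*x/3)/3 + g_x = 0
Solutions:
 g(x) = C1 + sin(4*x/3)/2


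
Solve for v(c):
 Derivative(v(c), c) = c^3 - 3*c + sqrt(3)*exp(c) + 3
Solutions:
 v(c) = C1 + c^4/4 - 3*c^2/2 + 3*c + sqrt(3)*exp(c)


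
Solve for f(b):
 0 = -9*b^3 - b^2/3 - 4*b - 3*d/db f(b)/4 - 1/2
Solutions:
 f(b) = C1 - 3*b^4 - 4*b^3/27 - 8*b^2/3 - 2*b/3


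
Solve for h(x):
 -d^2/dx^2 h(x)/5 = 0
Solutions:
 h(x) = C1 + C2*x


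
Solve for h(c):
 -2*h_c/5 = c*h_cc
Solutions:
 h(c) = C1 + C2*c^(3/5)


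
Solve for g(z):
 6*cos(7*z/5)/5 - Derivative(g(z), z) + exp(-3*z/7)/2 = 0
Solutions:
 g(z) = C1 + 6*sin(7*z/5)/7 - 7*exp(-3*z/7)/6


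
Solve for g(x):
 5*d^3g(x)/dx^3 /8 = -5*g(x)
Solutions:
 g(x) = C3*exp(-2*x) + (C1*sin(sqrt(3)*x) + C2*cos(sqrt(3)*x))*exp(x)


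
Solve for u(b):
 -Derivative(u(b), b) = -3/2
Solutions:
 u(b) = C1 + 3*b/2


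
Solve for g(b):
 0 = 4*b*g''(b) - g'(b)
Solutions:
 g(b) = C1 + C2*b^(5/4)


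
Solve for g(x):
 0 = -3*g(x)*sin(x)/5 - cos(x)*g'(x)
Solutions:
 g(x) = C1*cos(x)^(3/5)


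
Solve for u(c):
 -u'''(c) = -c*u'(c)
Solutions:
 u(c) = C1 + Integral(C2*airyai(c) + C3*airybi(c), c)


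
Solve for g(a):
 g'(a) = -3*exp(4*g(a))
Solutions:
 g(a) = log(-I*(1/(C1 + 12*a))^(1/4))
 g(a) = log(I*(1/(C1 + 12*a))^(1/4))
 g(a) = log(-(1/(C1 + 12*a))^(1/4))
 g(a) = log(1/(C1 + 12*a))/4


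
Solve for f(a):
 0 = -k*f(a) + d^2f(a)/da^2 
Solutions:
 f(a) = C1*exp(-a*sqrt(k)) + C2*exp(a*sqrt(k))


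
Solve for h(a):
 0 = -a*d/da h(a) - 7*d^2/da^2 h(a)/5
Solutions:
 h(a) = C1 + C2*erf(sqrt(70)*a/14)


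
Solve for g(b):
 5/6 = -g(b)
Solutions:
 g(b) = -5/6


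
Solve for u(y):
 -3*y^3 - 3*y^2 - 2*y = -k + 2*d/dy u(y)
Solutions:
 u(y) = C1 + k*y/2 - 3*y^4/8 - y^3/2 - y^2/2


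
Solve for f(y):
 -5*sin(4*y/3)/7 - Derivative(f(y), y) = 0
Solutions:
 f(y) = C1 + 15*cos(4*y/3)/28


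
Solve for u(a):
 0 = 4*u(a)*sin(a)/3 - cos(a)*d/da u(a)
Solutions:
 u(a) = C1/cos(a)^(4/3)


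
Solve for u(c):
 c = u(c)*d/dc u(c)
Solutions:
 u(c) = -sqrt(C1 + c^2)
 u(c) = sqrt(C1 + c^2)


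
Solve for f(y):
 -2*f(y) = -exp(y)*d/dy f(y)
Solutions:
 f(y) = C1*exp(-2*exp(-y))


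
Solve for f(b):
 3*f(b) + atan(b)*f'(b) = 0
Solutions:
 f(b) = C1*exp(-3*Integral(1/atan(b), b))


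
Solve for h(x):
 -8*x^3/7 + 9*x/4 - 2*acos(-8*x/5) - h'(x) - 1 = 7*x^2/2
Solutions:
 h(x) = C1 - 2*x^4/7 - 7*x^3/6 + 9*x^2/8 - 2*x*acos(-8*x/5) - x - sqrt(25 - 64*x^2)/4


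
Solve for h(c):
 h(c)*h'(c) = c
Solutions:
 h(c) = -sqrt(C1 + c^2)
 h(c) = sqrt(C1 + c^2)


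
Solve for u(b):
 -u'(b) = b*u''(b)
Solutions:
 u(b) = C1 + C2*log(b)


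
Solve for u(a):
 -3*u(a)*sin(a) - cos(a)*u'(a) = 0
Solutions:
 u(a) = C1*cos(a)^3


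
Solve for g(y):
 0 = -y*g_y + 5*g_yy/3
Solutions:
 g(y) = C1 + C2*erfi(sqrt(30)*y/10)


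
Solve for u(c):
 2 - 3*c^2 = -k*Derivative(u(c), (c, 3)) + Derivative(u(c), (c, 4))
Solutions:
 u(c) = C1 + C2*c + C3*c^2 + C4*exp(c*k) + c^5/(20*k) + c^4/(4*k^2) + c^3*(-1/3 + k^(-2))/k


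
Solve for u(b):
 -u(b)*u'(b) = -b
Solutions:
 u(b) = -sqrt(C1 + b^2)
 u(b) = sqrt(C1 + b^2)


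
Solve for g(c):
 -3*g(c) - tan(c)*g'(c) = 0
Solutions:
 g(c) = C1/sin(c)^3


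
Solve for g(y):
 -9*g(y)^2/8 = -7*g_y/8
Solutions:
 g(y) = -7/(C1 + 9*y)


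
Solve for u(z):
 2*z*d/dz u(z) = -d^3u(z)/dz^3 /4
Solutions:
 u(z) = C1 + Integral(C2*airyai(-2*z) + C3*airybi(-2*z), z)


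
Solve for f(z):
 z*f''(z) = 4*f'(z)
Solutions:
 f(z) = C1 + C2*z^5


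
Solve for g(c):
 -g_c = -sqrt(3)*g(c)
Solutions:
 g(c) = C1*exp(sqrt(3)*c)


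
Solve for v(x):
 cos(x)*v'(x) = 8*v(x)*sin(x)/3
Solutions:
 v(x) = C1/cos(x)^(8/3)


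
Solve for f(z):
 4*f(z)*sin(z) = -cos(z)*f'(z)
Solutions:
 f(z) = C1*cos(z)^4


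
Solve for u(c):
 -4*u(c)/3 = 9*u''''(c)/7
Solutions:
 u(c) = (C1*sin(21^(1/4)*c/3) + C2*cos(21^(1/4)*c/3))*exp(-21^(1/4)*c/3) + (C3*sin(21^(1/4)*c/3) + C4*cos(21^(1/4)*c/3))*exp(21^(1/4)*c/3)


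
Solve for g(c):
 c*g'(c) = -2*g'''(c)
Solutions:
 g(c) = C1 + Integral(C2*airyai(-2^(2/3)*c/2) + C3*airybi(-2^(2/3)*c/2), c)


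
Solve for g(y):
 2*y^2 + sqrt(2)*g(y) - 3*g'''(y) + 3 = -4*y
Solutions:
 g(y) = C3*exp(2^(1/6)*3^(2/3)*y/3) - sqrt(2)*y^2 - 2*sqrt(2)*y + (C1*sin(6^(1/6)*y/2) + C2*cos(6^(1/6)*y/2))*exp(-2^(1/6)*3^(2/3)*y/6) - 3*sqrt(2)/2


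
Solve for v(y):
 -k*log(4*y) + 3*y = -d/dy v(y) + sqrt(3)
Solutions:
 v(y) = C1 + k*y*log(y) - k*y + k*y*log(4) - 3*y^2/2 + sqrt(3)*y


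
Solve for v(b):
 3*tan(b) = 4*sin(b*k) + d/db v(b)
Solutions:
 v(b) = C1 - 4*Piecewise((-cos(b*k)/k, Ne(k, 0)), (0, True)) - 3*log(cos(b))


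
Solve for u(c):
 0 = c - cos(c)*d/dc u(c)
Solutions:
 u(c) = C1 + Integral(c/cos(c), c)


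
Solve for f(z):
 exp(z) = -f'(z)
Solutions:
 f(z) = C1 - exp(z)


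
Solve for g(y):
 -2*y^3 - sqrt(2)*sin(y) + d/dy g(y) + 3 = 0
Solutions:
 g(y) = C1 + y^4/2 - 3*y - sqrt(2)*cos(y)


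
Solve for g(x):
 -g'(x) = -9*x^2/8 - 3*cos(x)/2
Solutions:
 g(x) = C1 + 3*x^3/8 + 3*sin(x)/2


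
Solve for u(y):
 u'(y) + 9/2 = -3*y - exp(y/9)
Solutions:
 u(y) = C1 - 3*y^2/2 - 9*y/2 - 9*exp(y/9)


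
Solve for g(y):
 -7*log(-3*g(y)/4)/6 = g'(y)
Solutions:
 6*Integral(1/(log(-_y) - 2*log(2) + log(3)), (_y, g(y)))/7 = C1 - y


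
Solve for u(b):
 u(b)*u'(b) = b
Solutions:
 u(b) = -sqrt(C1 + b^2)
 u(b) = sqrt(C1 + b^2)


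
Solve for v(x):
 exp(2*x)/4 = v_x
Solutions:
 v(x) = C1 + exp(2*x)/8


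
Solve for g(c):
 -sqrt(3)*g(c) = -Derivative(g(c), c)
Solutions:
 g(c) = C1*exp(sqrt(3)*c)


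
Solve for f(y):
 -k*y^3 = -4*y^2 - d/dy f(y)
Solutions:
 f(y) = C1 + k*y^4/4 - 4*y^3/3


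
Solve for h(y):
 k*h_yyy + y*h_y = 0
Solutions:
 h(y) = C1 + Integral(C2*airyai(y*(-1/k)^(1/3)) + C3*airybi(y*(-1/k)^(1/3)), y)


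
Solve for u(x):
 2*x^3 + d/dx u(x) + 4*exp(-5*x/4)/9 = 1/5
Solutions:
 u(x) = C1 - x^4/2 + x/5 + 16*exp(-5*x/4)/45


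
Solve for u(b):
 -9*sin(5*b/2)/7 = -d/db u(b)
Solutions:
 u(b) = C1 - 18*cos(5*b/2)/35


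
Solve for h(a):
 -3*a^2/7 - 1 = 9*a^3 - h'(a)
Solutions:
 h(a) = C1 + 9*a^4/4 + a^3/7 + a


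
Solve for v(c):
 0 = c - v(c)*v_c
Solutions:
 v(c) = -sqrt(C1 + c^2)
 v(c) = sqrt(C1 + c^2)


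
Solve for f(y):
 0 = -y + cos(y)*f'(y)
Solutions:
 f(y) = C1 + Integral(y/cos(y), y)


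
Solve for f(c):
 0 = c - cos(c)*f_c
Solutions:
 f(c) = C1 + Integral(c/cos(c), c)


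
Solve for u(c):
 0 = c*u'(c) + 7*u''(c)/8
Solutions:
 u(c) = C1 + C2*erf(2*sqrt(7)*c/7)


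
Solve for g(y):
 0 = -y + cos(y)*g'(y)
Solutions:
 g(y) = C1 + Integral(y/cos(y), y)


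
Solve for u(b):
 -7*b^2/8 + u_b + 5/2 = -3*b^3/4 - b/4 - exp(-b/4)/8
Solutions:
 u(b) = C1 - 3*b^4/16 + 7*b^3/24 - b^2/8 - 5*b/2 + exp(-b/4)/2


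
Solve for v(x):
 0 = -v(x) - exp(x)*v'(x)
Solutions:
 v(x) = C1*exp(exp(-x))


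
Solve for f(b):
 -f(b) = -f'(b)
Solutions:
 f(b) = C1*exp(b)


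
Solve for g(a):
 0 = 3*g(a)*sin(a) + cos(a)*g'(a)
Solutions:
 g(a) = C1*cos(a)^3


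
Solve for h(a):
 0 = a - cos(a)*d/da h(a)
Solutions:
 h(a) = C1 + Integral(a/cos(a), a)


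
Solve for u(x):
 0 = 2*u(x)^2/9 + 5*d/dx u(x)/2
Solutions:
 u(x) = 45/(C1 + 4*x)


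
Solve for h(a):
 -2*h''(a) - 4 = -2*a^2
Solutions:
 h(a) = C1 + C2*a + a^4/12 - a^2


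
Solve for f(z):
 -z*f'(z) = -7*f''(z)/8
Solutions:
 f(z) = C1 + C2*erfi(2*sqrt(7)*z/7)


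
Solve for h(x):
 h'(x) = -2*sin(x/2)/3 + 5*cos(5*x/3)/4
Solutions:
 h(x) = C1 + 3*sin(5*x/3)/4 + 4*cos(x/2)/3


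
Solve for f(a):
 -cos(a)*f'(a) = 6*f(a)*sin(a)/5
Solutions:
 f(a) = C1*cos(a)^(6/5)


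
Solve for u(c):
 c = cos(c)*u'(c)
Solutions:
 u(c) = C1 + Integral(c/cos(c), c)


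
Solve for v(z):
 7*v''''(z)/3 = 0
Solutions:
 v(z) = C1 + C2*z + C3*z^2 + C4*z^3


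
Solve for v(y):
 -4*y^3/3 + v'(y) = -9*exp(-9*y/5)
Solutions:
 v(y) = C1 + y^4/3 + 5*exp(-9*y/5)


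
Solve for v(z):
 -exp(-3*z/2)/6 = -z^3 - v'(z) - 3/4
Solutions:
 v(z) = C1 - z^4/4 - 3*z/4 - exp(-3*z/2)/9


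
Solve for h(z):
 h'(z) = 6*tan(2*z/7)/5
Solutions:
 h(z) = C1 - 21*log(cos(2*z/7))/5


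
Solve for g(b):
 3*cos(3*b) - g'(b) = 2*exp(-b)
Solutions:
 g(b) = C1 + sin(3*b) + 2*exp(-b)


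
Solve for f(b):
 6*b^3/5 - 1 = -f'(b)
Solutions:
 f(b) = C1 - 3*b^4/10 + b


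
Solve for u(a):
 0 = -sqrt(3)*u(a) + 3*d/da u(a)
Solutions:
 u(a) = C1*exp(sqrt(3)*a/3)


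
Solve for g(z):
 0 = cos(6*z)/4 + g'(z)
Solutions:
 g(z) = C1 - sin(6*z)/24


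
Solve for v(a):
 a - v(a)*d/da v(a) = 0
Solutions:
 v(a) = -sqrt(C1 + a^2)
 v(a) = sqrt(C1 + a^2)


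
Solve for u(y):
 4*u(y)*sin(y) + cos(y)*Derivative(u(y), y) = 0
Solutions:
 u(y) = C1*cos(y)^4


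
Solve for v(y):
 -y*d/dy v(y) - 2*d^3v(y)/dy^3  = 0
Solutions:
 v(y) = C1 + Integral(C2*airyai(-2^(2/3)*y/2) + C3*airybi(-2^(2/3)*y/2), y)


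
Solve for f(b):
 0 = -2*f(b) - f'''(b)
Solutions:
 f(b) = C3*exp(-2^(1/3)*b) + (C1*sin(2^(1/3)*sqrt(3)*b/2) + C2*cos(2^(1/3)*sqrt(3)*b/2))*exp(2^(1/3)*b/2)


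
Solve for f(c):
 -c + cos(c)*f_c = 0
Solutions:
 f(c) = C1 + Integral(c/cos(c), c)


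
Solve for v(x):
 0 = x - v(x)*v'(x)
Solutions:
 v(x) = -sqrt(C1 + x^2)
 v(x) = sqrt(C1 + x^2)


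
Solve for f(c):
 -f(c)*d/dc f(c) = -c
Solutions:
 f(c) = -sqrt(C1 + c^2)
 f(c) = sqrt(C1 + c^2)


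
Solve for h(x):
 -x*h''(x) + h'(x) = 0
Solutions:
 h(x) = C1 + C2*x^2


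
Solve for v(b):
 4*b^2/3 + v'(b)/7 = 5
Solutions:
 v(b) = C1 - 28*b^3/9 + 35*b


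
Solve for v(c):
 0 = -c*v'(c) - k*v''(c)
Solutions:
 v(c) = C1 + C2*sqrt(k)*erf(sqrt(2)*c*sqrt(1/k)/2)


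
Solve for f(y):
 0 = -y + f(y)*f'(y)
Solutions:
 f(y) = -sqrt(C1 + y^2)
 f(y) = sqrt(C1 + y^2)


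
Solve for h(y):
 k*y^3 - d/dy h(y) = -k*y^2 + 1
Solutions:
 h(y) = C1 + k*y^4/4 + k*y^3/3 - y


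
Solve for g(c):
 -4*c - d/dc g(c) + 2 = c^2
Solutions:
 g(c) = C1 - c^3/3 - 2*c^2 + 2*c


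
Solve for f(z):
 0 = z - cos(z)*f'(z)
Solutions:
 f(z) = C1 + Integral(z/cos(z), z)


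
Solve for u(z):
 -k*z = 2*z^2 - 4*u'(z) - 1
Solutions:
 u(z) = C1 + k*z^2/8 + z^3/6 - z/4


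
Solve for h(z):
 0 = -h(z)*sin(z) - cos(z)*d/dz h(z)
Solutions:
 h(z) = C1*cos(z)


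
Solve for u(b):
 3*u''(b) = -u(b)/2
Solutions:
 u(b) = C1*sin(sqrt(6)*b/6) + C2*cos(sqrt(6)*b/6)


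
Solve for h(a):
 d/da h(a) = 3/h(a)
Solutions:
 h(a) = -sqrt(C1 + 6*a)
 h(a) = sqrt(C1 + 6*a)


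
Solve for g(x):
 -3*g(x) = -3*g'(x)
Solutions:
 g(x) = C1*exp(x)


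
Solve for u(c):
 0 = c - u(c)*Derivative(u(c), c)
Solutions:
 u(c) = -sqrt(C1 + c^2)
 u(c) = sqrt(C1 + c^2)


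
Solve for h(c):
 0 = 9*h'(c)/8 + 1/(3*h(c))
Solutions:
 h(c) = -sqrt(C1 - 48*c)/9
 h(c) = sqrt(C1 - 48*c)/9


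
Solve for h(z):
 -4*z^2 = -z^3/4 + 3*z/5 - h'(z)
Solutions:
 h(z) = C1 - z^4/16 + 4*z^3/3 + 3*z^2/10


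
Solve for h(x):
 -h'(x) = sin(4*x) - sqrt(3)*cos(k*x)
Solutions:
 h(x) = C1 + cos(4*x)/4 + sqrt(3)*sin(k*x)/k


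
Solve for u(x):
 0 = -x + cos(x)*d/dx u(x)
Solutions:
 u(x) = C1 + Integral(x/cos(x), x)


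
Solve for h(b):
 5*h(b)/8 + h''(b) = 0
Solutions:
 h(b) = C1*sin(sqrt(10)*b/4) + C2*cos(sqrt(10)*b/4)


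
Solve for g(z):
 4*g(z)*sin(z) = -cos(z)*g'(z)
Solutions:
 g(z) = C1*cos(z)^4


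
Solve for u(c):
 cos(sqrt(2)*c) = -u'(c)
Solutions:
 u(c) = C1 - sqrt(2)*sin(sqrt(2)*c)/2


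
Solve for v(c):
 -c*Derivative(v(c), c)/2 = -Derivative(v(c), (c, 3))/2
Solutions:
 v(c) = C1 + Integral(C2*airyai(c) + C3*airybi(c), c)


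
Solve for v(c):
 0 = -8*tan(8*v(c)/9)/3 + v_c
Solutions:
 v(c) = -9*asin(C1*exp(64*c/27))/8 + 9*pi/8
 v(c) = 9*asin(C1*exp(64*c/27))/8


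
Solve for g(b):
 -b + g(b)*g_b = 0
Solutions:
 g(b) = -sqrt(C1 + b^2)
 g(b) = sqrt(C1 + b^2)


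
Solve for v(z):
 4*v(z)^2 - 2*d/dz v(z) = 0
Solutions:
 v(z) = -1/(C1 + 2*z)


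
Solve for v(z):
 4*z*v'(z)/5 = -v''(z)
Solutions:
 v(z) = C1 + C2*erf(sqrt(10)*z/5)


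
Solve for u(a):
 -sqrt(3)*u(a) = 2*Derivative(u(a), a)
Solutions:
 u(a) = C1*exp(-sqrt(3)*a/2)


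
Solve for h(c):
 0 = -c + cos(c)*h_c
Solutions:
 h(c) = C1 + Integral(c/cos(c), c)


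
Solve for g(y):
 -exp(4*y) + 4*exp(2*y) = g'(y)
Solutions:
 g(y) = C1 - exp(4*y)/4 + 2*exp(2*y)


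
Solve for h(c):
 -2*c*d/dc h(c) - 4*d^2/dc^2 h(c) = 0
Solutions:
 h(c) = C1 + C2*erf(c/2)


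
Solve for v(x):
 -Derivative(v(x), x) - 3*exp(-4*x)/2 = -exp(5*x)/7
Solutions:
 v(x) = C1 + exp(5*x)/35 + 3*exp(-4*x)/8


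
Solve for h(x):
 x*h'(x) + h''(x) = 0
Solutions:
 h(x) = C1 + C2*erf(sqrt(2)*x/2)


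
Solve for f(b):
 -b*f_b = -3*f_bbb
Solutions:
 f(b) = C1 + Integral(C2*airyai(3^(2/3)*b/3) + C3*airybi(3^(2/3)*b/3), b)


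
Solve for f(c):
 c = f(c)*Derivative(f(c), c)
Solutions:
 f(c) = -sqrt(C1 + c^2)
 f(c) = sqrt(C1 + c^2)


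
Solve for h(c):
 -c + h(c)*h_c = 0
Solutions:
 h(c) = -sqrt(C1 + c^2)
 h(c) = sqrt(C1 + c^2)


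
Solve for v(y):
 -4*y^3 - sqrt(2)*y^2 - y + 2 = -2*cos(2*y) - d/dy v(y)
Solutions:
 v(y) = C1 + y^4 + sqrt(2)*y^3/3 + y^2/2 - 2*y - 2*sin(y)*cos(y)


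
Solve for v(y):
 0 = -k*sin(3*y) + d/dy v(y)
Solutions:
 v(y) = C1 - k*cos(3*y)/3


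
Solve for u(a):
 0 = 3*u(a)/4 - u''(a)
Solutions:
 u(a) = C1*exp(-sqrt(3)*a/2) + C2*exp(sqrt(3)*a/2)


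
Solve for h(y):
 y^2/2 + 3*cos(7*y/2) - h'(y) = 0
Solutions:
 h(y) = C1 + y^3/6 + 6*sin(7*y/2)/7


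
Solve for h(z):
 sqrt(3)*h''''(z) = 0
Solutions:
 h(z) = C1 + C2*z + C3*z^2 + C4*z^3


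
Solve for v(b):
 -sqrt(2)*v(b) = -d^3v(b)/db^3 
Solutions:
 v(b) = C3*exp(2^(1/6)*b) + (C1*sin(2^(1/6)*sqrt(3)*b/2) + C2*cos(2^(1/6)*sqrt(3)*b/2))*exp(-2^(1/6)*b/2)


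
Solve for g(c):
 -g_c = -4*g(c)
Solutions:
 g(c) = C1*exp(4*c)


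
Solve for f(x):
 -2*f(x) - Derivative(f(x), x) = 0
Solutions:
 f(x) = C1*exp(-2*x)


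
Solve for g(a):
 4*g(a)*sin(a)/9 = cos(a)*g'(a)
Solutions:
 g(a) = C1/cos(a)^(4/9)


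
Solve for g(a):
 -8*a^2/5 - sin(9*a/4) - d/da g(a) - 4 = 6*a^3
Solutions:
 g(a) = C1 - 3*a^4/2 - 8*a^3/15 - 4*a + 4*cos(9*a/4)/9


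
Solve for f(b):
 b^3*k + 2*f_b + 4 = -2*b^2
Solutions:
 f(b) = C1 - b^4*k/8 - b^3/3 - 2*b


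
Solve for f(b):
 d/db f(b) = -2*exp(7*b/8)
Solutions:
 f(b) = C1 - 16*exp(7*b/8)/7


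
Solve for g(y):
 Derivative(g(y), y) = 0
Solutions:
 g(y) = C1


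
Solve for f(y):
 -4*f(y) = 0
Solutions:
 f(y) = 0


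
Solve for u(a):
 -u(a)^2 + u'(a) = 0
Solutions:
 u(a) = -1/(C1 + a)


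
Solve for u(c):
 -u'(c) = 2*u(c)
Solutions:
 u(c) = C1*exp(-2*c)


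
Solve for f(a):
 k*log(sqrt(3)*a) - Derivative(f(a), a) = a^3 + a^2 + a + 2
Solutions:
 f(a) = C1 - a^4/4 - a^3/3 - a^2/2 + a*k*log(a) - a*k + a*k*log(3)/2 - 2*a


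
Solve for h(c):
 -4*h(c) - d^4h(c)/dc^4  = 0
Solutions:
 h(c) = (C1*sin(c) + C2*cos(c))*exp(-c) + (C3*sin(c) + C4*cos(c))*exp(c)


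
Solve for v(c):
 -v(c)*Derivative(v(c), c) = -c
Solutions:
 v(c) = -sqrt(C1 + c^2)
 v(c) = sqrt(C1 + c^2)


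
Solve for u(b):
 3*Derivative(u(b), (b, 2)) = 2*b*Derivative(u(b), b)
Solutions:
 u(b) = C1 + C2*erfi(sqrt(3)*b/3)


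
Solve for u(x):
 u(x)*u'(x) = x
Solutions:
 u(x) = -sqrt(C1 + x^2)
 u(x) = sqrt(C1 + x^2)


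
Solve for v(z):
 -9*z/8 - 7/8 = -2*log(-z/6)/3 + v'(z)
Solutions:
 v(z) = C1 - 9*z^2/16 + 2*z*log(-z)/3 + z*(-37 - 16*log(6))/24


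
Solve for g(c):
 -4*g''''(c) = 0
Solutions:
 g(c) = C1 + C2*c + C3*c^2 + C4*c^3


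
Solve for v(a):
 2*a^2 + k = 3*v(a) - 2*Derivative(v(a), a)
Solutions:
 v(a) = C1*exp(3*a/2) + 2*a^2/3 + 8*a/9 + k/3 + 16/27


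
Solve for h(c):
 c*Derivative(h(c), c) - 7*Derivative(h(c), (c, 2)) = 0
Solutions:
 h(c) = C1 + C2*erfi(sqrt(14)*c/14)


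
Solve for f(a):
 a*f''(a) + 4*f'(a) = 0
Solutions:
 f(a) = C1 + C2/a^3


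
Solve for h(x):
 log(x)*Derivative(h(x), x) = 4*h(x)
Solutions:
 h(x) = C1*exp(4*li(x))


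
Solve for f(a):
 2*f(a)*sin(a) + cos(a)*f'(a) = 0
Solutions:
 f(a) = C1*cos(a)^2


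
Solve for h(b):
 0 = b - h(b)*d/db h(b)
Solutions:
 h(b) = -sqrt(C1 + b^2)
 h(b) = sqrt(C1 + b^2)


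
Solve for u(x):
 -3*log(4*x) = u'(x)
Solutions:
 u(x) = C1 - 3*x*log(x) - x*log(64) + 3*x


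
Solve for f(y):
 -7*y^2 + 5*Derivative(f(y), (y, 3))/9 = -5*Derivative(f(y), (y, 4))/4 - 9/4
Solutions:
 f(y) = C1 + C2*y + C3*y^2 + C4*exp(-4*y/9) + 21*y^5/100 - 189*y^4/80 + 1647*y^3/80


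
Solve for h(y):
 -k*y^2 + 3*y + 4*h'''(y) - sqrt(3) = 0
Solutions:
 h(y) = C1 + C2*y + C3*y^2 + k*y^5/240 - y^4/32 + sqrt(3)*y^3/24


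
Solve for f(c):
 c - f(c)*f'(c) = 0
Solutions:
 f(c) = -sqrt(C1 + c^2)
 f(c) = sqrt(C1 + c^2)


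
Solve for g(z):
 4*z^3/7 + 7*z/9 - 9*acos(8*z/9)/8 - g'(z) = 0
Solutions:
 g(z) = C1 + z^4/7 + 7*z^2/18 - 9*z*acos(8*z/9)/8 + 9*sqrt(81 - 64*z^2)/64


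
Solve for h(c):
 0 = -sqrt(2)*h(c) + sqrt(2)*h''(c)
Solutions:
 h(c) = C1*exp(-c) + C2*exp(c)


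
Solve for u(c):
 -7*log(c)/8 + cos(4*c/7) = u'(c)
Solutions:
 u(c) = C1 - 7*c*log(c)/8 + 7*c/8 + 7*sin(4*c/7)/4


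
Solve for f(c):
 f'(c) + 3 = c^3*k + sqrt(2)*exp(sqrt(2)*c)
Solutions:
 f(c) = C1 + c^4*k/4 - 3*c + exp(sqrt(2)*c)


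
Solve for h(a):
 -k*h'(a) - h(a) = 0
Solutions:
 h(a) = C1*exp(-a/k)


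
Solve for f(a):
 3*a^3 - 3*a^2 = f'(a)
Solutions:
 f(a) = C1 + 3*a^4/4 - a^3


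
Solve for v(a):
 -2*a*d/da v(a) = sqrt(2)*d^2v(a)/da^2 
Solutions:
 v(a) = C1 + C2*erf(2^(3/4)*a/2)


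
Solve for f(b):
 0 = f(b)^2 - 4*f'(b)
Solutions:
 f(b) = -4/(C1 + b)


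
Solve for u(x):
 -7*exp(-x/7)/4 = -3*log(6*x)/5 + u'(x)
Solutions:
 u(x) = C1 + 3*x*log(x)/5 + 3*x*(-1 + log(6))/5 + 49*exp(-x/7)/4


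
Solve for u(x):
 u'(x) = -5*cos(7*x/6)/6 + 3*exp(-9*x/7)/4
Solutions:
 u(x) = C1 - 5*sin(7*x/6)/7 - 7*exp(-9*x/7)/12


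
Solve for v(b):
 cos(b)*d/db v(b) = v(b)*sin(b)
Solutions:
 v(b) = C1/cos(b)


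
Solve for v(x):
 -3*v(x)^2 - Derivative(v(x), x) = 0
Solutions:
 v(x) = 1/(C1 + 3*x)


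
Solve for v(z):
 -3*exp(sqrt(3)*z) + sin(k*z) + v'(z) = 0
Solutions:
 v(z) = C1 + sqrt(3)*exp(sqrt(3)*z) + cos(k*z)/k


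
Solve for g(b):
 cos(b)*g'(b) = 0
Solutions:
 g(b) = C1


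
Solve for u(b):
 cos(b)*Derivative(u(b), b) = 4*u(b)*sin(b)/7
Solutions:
 u(b) = C1/cos(b)^(4/7)


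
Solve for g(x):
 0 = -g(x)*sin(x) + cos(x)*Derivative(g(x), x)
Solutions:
 g(x) = C1/cos(x)


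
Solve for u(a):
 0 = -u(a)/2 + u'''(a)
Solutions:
 u(a) = C3*exp(2^(2/3)*a/2) + (C1*sin(2^(2/3)*sqrt(3)*a/4) + C2*cos(2^(2/3)*sqrt(3)*a/4))*exp(-2^(2/3)*a/4)


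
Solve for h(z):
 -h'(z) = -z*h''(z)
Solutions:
 h(z) = C1 + C2*z^2


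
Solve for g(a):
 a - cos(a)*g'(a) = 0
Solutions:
 g(a) = C1 + Integral(a/cos(a), a)


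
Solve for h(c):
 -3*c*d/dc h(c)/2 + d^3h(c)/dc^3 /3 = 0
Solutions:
 h(c) = C1 + Integral(C2*airyai(6^(2/3)*c/2) + C3*airybi(6^(2/3)*c/2), c)


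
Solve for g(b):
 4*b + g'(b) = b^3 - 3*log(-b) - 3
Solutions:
 g(b) = C1 + b^4/4 - 2*b^2 - 3*b*log(-b)


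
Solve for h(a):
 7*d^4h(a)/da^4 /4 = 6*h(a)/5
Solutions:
 h(a) = C1*exp(-24^(1/4)*35^(3/4)*a/35) + C2*exp(24^(1/4)*35^(3/4)*a/35) + C3*sin(24^(1/4)*35^(3/4)*a/35) + C4*cos(24^(1/4)*35^(3/4)*a/35)


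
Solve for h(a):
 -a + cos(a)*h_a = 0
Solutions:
 h(a) = C1 + Integral(a/cos(a), a)


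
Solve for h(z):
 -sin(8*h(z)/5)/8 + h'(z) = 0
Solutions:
 -z/8 + 5*log(cos(8*h(z)/5) - 1)/16 - 5*log(cos(8*h(z)/5) + 1)/16 = C1


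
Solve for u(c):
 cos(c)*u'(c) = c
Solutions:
 u(c) = C1 + Integral(c/cos(c), c)


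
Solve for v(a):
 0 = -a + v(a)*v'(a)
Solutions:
 v(a) = -sqrt(C1 + a^2)
 v(a) = sqrt(C1 + a^2)


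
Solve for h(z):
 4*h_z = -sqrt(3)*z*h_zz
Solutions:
 h(z) = C1 + C2*z^(1 - 4*sqrt(3)/3)


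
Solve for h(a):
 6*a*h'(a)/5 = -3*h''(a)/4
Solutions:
 h(a) = C1 + C2*erf(2*sqrt(5)*a/5)


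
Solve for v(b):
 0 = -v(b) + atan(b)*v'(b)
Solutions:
 v(b) = C1*exp(Integral(1/atan(b), b))


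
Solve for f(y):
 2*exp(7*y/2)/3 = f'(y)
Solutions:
 f(y) = C1 + 4*exp(7*y/2)/21


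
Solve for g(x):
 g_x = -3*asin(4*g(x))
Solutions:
 Integral(1/asin(4*_y), (_y, g(x))) = C1 - 3*x


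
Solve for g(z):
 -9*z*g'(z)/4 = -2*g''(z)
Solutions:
 g(z) = C1 + C2*erfi(3*z/4)


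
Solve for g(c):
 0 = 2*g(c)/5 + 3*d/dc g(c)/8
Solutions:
 g(c) = C1*exp(-16*c/15)


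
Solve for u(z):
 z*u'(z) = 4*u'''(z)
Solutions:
 u(z) = C1 + Integral(C2*airyai(2^(1/3)*z/2) + C3*airybi(2^(1/3)*z/2), z)


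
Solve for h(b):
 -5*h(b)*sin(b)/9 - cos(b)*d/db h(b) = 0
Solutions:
 h(b) = C1*cos(b)^(5/9)


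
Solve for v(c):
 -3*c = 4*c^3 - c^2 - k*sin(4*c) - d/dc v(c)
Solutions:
 v(c) = C1 + c^4 - c^3/3 + 3*c^2/2 + k*cos(4*c)/4


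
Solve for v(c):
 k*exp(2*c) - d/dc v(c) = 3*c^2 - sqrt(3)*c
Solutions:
 v(c) = C1 - c^3 + sqrt(3)*c^2/2 + k*exp(2*c)/2


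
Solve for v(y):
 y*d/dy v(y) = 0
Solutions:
 v(y) = C1


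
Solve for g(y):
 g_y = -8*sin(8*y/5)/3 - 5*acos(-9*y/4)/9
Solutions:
 g(y) = C1 - 5*y*acos(-9*y/4)/9 - 5*sqrt(16 - 81*y^2)/81 + 5*cos(8*y/5)/3


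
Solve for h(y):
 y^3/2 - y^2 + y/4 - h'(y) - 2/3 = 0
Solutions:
 h(y) = C1 + y^4/8 - y^3/3 + y^2/8 - 2*y/3


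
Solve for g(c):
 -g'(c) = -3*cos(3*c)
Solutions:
 g(c) = C1 + sin(3*c)


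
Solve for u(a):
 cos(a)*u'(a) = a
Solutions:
 u(a) = C1 + Integral(a/cos(a), a)


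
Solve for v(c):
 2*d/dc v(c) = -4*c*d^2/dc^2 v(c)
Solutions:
 v(c) = C1 + C2*sqrt(c)


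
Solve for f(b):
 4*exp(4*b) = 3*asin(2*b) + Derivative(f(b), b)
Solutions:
 f(b) = C1 - 3*b*asin(2*b) - 3*sqrt(1 - 4*b^2)/2 + exp(4*b)


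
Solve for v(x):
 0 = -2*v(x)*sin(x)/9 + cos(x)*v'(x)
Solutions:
 v(x) = C1/cos(x)^(2/9)


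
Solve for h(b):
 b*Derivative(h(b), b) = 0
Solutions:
 h(b) = C1


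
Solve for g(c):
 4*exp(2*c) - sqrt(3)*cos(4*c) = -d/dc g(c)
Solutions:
 g(c) = C1 - 2*exp(2*c) + sqrt(3)*sin(4*c)/4


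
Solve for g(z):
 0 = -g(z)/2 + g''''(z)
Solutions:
 g(z) = C1*exp(-2^(3/4)*z/2) + C2*exp(2^(3/4)*z/2) + C3*sin(2^(3/4)*z/2) + C4*cos(2^(3/4)*z/2)


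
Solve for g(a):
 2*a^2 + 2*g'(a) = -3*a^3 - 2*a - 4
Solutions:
 g(a) = C1 - 3*a^4/8 - a^3/3 - a^2/2 - 2*a


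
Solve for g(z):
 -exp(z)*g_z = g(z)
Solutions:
 g(z) = C1*exp(exp(-z))


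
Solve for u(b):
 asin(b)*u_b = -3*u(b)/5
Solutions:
 u(b) = C1*exp(-3*Integral(1/asin(b), b)/5)


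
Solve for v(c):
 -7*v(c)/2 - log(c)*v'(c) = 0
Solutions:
 v(c) = C1*exp(-7*li(c)/2)


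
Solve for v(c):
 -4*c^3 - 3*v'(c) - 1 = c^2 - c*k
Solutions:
 v(c) = C1 - c^4/3 - c^3/9 + c^2*k/6 - c/3


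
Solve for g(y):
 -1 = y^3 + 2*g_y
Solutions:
 g(y) = C1 - y^4/8 - y/2


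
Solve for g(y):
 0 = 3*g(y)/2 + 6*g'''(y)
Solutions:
 g(y) = C3*exp(-2^(1/3)*y/2) + (C1*sin(2^(1/3)*sqrt(3)*y/4) + C2*cos(2^(1/3)*sqrt(3)*y/4))*exp(2^(1/3)*y/4)


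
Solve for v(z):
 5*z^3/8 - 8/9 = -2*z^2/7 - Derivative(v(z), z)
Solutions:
 v(z) = C1 - 5*z^4/32 - 2*z^3/21 + 8*z/9


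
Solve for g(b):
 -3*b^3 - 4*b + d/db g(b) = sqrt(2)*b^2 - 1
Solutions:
 g(b) = C1 + 3*b^4/4 + sqrt(2)*b^3/3 + 2*b^2 - b


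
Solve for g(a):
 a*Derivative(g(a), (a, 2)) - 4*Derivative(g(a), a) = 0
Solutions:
 g(a) = C1 + C2*a^5


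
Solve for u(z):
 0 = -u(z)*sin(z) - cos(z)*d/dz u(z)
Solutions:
 u(z) = C1*cos(z)


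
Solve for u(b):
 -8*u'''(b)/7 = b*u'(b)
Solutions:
 u(b) = C1 + Integral(C2*airyai(-7^(1/3)*b/2) + C3*airybi(-7^(1/3)*b/2), b)


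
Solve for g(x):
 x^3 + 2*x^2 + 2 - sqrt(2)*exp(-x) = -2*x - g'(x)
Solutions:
 g(x) = C1 - x^4/4 - 2*x^3/3 - x^2 - 2*x - sqrt(2)*exp(-x)


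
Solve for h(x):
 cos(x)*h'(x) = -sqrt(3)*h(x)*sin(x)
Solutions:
 h(x) = C1*cos(x)^(sqrt(3))


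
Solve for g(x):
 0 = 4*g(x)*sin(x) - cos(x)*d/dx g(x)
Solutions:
 g(x) = C1/cos(x)^4


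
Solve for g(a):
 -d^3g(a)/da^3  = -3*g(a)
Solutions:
 g(a) = C3*exp(3^(1/3)*a) + (C1*sin(3^(5/6)*a/2) + C2*cos(3^(5/6)*a/2))*exp(-3^(1/3)*a/2)


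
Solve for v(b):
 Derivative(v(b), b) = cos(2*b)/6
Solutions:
 v(b) = C1 + sin(2*b)/12


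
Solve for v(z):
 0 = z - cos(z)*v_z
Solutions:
 v(z) = C1 + Integral(z/cos(z), z)


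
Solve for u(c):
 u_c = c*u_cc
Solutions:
 u(c) = C1 + C2*c^2


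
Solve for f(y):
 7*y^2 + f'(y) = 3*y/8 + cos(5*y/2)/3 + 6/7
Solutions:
 f(y) = C1 - 7*y^3/3 + 3*y^2/16 + 6*y/7 + 2*sin(5*y/2)/15


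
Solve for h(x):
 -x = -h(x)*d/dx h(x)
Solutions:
 h(x) = -sqrt(C1 + x^2)
 h(x) = sqrt(C1 + x^2)


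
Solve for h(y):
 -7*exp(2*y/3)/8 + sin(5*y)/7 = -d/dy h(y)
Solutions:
 h(y) = C1 + 21*exp(2*y/3)/16 + cos(5*y)/35


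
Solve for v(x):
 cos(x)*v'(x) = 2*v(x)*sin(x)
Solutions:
 v(x) = C1/cos(x)^2


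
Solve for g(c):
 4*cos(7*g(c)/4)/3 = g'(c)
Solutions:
 -4*c/3 - 2*log(sin(7*g(c)/4) - 1)/7 + 2*log(sin(7*g(c)/4) + 1)/7 = C1


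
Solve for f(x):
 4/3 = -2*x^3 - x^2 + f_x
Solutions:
 f(x) = C1 + x^4/2 + x^3/3 + 4*x/3


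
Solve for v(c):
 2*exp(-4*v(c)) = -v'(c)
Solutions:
 v(c) = log(-I*(C1 - 8*c)^(1/4))
 v(c) = log(I*(C1 - 8*c)^(1/4))
 v(c) = log(-(C1 - 8*c)^(1/4))
 v(c) = log(C1 - 8*c)/4


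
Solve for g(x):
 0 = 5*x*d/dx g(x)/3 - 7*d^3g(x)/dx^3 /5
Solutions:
 g(x) = C1 + Integral(C2*airyai(105^(2/3)*x/21) + C3*airybi(105^(2/3)*x/21), x)


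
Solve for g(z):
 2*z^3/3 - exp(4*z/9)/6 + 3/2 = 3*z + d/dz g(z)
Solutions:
 g(z) = C1 + z^4/6 - 3*z^2/2 + 3*z/2 - 3*exp(4*z/9)/8


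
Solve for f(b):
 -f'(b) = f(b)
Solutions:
 f(b) = C1*exp(-b)


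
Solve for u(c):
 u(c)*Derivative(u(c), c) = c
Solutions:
 u(c) = -sqrt(C1 + c^2)
 u(c) = sqrt(C1 + c^2)


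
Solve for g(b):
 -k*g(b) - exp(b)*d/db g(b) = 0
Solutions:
 g(b) = C1*exp(k*exp(-b))


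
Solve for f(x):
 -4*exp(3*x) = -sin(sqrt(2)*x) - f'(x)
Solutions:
 f(x) = C1 + 4*exp(3*x)/3 + sqrt(2)*cos(sqrt(2)*x)/2


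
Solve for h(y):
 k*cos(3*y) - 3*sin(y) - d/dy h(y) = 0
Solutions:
 h(y) = C1 + k*sin(3*y)/3 + 3*cos(y)


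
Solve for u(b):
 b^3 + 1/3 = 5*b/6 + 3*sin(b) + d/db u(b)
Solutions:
 u(b) = C1 + b^4/4 - 5*b^2/12 + b/3 + 3*cos(b)


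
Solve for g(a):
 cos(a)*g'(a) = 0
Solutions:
 g(a) = C1


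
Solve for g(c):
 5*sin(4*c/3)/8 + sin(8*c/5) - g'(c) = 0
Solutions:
 g(c) = C1 - 15*cos(4*c/3)/32 - 5*cos(8*c/5)/8


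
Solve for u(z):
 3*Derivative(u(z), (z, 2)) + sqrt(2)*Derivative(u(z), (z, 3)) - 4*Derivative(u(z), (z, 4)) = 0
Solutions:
 u(z) = C1 + C2*z + C3*exp(-sqrt(2)*z/2) + C4*exp(3*sqrt(2)*z/4)


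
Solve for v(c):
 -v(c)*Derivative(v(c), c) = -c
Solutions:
 v(c) = -sqrt(C1 + c^2)
 v(c) = sqrt(C1 + c^2)


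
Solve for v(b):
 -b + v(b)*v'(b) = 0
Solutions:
 v(b) = -sqrt(C1 + b^2)
 v(b) = sqrt(C1 + b^2)


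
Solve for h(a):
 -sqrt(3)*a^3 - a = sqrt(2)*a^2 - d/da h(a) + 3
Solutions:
 h(a) = C1 + sqrt(3)*a^4/4 + sqrt(2)*a^3/3 + a^2/2 + 3*a


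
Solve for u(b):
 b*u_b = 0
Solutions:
 u(b) = C1


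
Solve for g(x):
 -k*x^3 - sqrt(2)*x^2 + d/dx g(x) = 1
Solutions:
 g(x) = C1 + k*x^4/4 + sqrt(2)*x^3/3 + x


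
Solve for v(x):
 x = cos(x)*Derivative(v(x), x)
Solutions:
 v(x) = C1 + Integral(x/cos(x), x)


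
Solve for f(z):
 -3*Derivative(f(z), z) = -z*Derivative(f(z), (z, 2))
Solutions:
 f(z) = C1 + C2*z^4


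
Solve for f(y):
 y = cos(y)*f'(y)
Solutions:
 f(y) = C1 + Integral(y/cos(y), y)


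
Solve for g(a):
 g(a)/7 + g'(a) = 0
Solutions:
 g(a) = C1*exp(-a/7)


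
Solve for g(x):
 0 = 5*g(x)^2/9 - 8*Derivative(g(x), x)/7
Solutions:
 g(x) = -72/(C1 + 35*x)


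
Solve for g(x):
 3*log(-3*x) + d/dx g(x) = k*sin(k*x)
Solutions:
 g(x) = C1 + k*Piecewise((-cos(k*x)/k, Ne(k, 0)), (0, True)) - 3*x*log(-x) - 3*x*log(3) + 3*x


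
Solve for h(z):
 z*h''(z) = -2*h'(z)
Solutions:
 h(z) = C1 + C2/z


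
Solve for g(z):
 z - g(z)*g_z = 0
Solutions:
 g(z) = -sqrt(C1 + z^2)
 g(z) = sqrt(C1 + z^2)


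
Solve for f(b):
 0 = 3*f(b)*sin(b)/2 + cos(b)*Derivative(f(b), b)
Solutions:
 f(b) = C1*cos(b)^(3/2)


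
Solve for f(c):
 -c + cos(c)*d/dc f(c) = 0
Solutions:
 f(c) = C1 + Integral(c/cos(c), c)


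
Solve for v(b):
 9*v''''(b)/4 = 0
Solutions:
 v(b) = C1 + C2*b + C3*b^2 + C4*b^3


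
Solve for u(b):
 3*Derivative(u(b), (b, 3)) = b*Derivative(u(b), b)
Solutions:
 u(b) = C1 + Integral(C2*airyai(3^(2/3)*b/3) + C3*airybi(3^(2/3)*b/3), b)


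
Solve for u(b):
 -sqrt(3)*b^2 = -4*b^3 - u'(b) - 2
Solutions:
 u(b) = C1 - b^4 + sqrt(3)*b^3/3 - 2*b


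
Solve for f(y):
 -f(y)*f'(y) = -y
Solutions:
 f(y) = -sqrt(C1 + y^2)
 f(y) = sqrt(C1 + y^2)


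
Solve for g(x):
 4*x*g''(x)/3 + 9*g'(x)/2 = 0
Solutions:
 g(x) = C1 + C2/x^(19/8)


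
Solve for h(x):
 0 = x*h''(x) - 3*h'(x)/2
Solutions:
 h(x) = C1 + C2*x^(5/2)


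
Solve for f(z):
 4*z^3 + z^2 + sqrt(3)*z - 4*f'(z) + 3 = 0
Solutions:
 f(z) = C1 + z^4/4 + z^3/12 + sqrt(3)*z^2/8 + 3*z/4


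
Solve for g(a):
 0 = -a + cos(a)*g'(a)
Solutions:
 g(a) = C1 + Integral(a/cos(a), a)


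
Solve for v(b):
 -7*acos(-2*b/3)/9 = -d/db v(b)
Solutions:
 v(b) = C1 + 7*b*acos(-2*b/3)/9 + 7*sqrt(9 - 4*b^2)/18


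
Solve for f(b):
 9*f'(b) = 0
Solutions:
 f(b) = C1


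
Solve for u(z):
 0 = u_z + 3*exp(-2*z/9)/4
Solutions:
 u(z) = C1 + 27*exp(-2*z/9)/8


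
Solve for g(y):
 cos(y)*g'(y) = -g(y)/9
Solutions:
 g(y) = C1*(sin(y) - 1)^(1/18)/(sin(y) + 1)^(1/18)


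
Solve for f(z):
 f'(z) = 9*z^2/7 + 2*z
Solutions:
 f(z) = C1 + 3*z^3/7 + z^2


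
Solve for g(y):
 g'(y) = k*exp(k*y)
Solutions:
 g(y) = C1 + exp(k*y)


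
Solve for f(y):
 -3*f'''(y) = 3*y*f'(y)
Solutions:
 f(y) = C1 + Integral(C2*airyai(-y) + C3*airybi(-y), y)


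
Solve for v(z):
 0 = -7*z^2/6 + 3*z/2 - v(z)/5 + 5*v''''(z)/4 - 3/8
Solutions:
 v(z) = C1*exp(-sqrt(10)*z/5) + C2*exp(sqrt(10)*z/5) + C3*sin(sqrt(10)*z/5) + C4*cos(sqrt(10)*z/5) - 35*z^2/6 + 15*z/2 - 15/8


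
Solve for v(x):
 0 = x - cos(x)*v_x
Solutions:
 v(x) = C1 + Integral(x/cos(x), x)


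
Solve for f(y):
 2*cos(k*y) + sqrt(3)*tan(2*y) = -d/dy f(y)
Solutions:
 f(y) = C1 - 2*Piecewise((sin(k*y)/k, Ne(k, 0)), (y, True)) + sqrt(3)*log(cos(2*y))/2


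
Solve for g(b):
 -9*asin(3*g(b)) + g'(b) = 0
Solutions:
 Integral(1/asin(3*_y), (_y, g(b))) = C1 + 9*b
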